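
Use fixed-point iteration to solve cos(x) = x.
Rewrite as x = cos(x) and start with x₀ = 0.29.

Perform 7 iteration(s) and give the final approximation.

Equation: cos(x) = x
Fixed-point form: x = cos(x)
x₀ = 0.29

x_1 = g(0.290000) = 0.958244
x_2 = g(0.958244) = 0.574958
x_3 = g(0.574958) = 0.839215
x_4 = g(0.839215) = 0.668047
x_5 = g(0.668047) = 0.785033
x_6 = g(0.785033) = 0.707365
x_7 = g(0.707365) = 0.760077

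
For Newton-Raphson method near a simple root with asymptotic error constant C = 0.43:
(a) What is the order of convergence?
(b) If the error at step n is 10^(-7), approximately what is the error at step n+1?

(a) Newton-Raphson has quadratic (order 2) convergence near simple roots.
    This means |e_{n+1}| ≈ C|e_n|².

(b) With |e_n| = 10^(-7) and C = 0.43:
    |e_{n+1}| ≈ 0.43 × (10^(-7))² = 0.43 × 10^(-14)

(a) 2 (quadratic); (b) |e_{n+1}| ≈ 4.300e-15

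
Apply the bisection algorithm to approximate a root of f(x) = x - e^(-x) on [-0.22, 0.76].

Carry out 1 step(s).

f(x) = x - e^(-x)
Initial interval: [-0.22, 0.76]

Iteration 1:
  c_1 = (-0.220000 + 0.760000)/2 = 0.270000
  f(c_1) = f(0.270000) = -0.493379
  f(a) × f(c) ≥ 0, new interval: [0.270000, 0.760000]

After 1 iteration(s), the approximation is c_1 = 0.270000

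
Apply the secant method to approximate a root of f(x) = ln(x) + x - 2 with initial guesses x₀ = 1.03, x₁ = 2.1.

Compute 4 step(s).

f(x) = ln(x) + x - 2
x₀ = 1.03, x₁ = 2.1

Secant formula: x_{n+1} = x_n - f(x_n)(x_n - x_{n-1})/(f(x_n) - f(x_{n-1}))

Iteration 1:
  f(1.030000) = -0.940441
  f(2.100000) = 0.841937
  x_2 = 2.100000 - 0.841937×(2.100000 - 1.030000)/(0.841937 - (-0.940441))
       = 1.594567
Iteration 2:
  f(2.100000) = 0.841937
  f(1.594567) = 0.061169
  x_3 = 1.594567 - 0.061169×(1.594567 - 2.100000)/(0.061169 - 0.841937)
       = 1.554969
Iteration 3:
  f(1.594567) = 0.061169
  f(1.554969) = -0.003576
  x_4 = 1.554969 - (-0.003576)×(1.554969 - 1.594567)/(-0.003576 - 0.061169)
       = 1.557156
Iteration 4:
  f(1.554969) = -0.003576
  f(1.557156) = 0.000017
  x_5 = 1.557156 - 0.000017×(1.557156 - 1.554969)/(0.000017 - (-0.003576))
       = 1.557146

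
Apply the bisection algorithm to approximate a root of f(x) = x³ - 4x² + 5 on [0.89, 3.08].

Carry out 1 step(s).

f(x) = x³ - 4x² + 5
Initial interval: [0.89, 3.08]

Iteration 1:
  c_1 = (0.890000 + 3.080000)/2 = 1.985000
  f(c_1) = f(1.985000) = -2.939553
  f(a) × f(c) < 0, new interval: [0.890000, 1.985000]

After 1 iteration(s), the approximation is c_1 = 1.985000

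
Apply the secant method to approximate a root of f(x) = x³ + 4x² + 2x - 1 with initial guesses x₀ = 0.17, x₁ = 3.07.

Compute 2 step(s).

f(x) = x³ + 4x² + 2x - 1
x₀ = 0.17, x₁ = 3.07

Secant formula: x_{n+1} = x_n - f(x_n)(x_n - x_{n-1})/(f(x_n) - f(x_{n-1}))

Iteration 1:
  f(0.170000) = -0.539487
  f(3.070000) = 71.774043
  x_2 = 3.070000 - 71.774043×(3.070000 - 0.170000)/(71.774043 - (-0.539487))
       = 0.191635
Iteration 2:
  f(3.070000) = 71.774043
  f(0.191635) = -0.462796
  x_3 = 0.191635 - (-0.462796)×(0.191635 - 3.070000)/(-0.462796 - 71.774043)
       = 0.210076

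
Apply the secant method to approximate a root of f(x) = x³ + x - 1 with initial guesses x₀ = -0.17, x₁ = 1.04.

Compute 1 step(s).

f(x) = x³ + x - 1
x₀ = -0.17, x₁ = 1.04

Secant formula: x_{n+1} = x_n - f(x_n)(x_n - x_{n-1})/(f(x_n) - f(x_{n-1}))

Iteration 1:
  f(-0.170000) = -1.174913
  f(1.040000) = 1.164864
  x_2 = 1.040000 - 1.164864×(1.040000 - (-0.170000))/(1.164864 - (-1.174913))
       = 0.437598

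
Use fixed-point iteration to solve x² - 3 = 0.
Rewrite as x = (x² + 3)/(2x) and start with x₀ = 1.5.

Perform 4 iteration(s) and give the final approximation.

Equation: x² - 3 = 0
Fixed-point form: x = (x² + 3)/(2x)
x₀ = 1.5

x_1 = g(1.500000) = 1.750000
x_2 = g(1.750000) = 1.732143
x_3 = g(1.732143) = 1.732051
x_4 = g(1.732051) = 1.732051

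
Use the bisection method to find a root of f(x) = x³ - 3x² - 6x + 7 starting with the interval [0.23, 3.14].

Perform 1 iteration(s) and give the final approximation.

f(x) = x³ - 3x² - 6x + 7
Initial interval: [0.23, 3.14]

Iteration 1:
  c_1 = (0.230000 + 3.140000)/2 = 1.685000
  f(c_1) = f(1.685000) = -6.843581
  f(a) × f(c) < 0, new interval: [0.230000, 1.685000]

After 1 iteration(s), the approximation is c_1 = 1.685000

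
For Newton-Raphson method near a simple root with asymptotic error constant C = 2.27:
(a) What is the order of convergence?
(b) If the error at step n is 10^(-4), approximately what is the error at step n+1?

(a) Newton-Raphson has quadratic (order 2) convergence near simple roots.
    This means |e_{n+1}| ≈ C|e_n|².

(b) With |e_n| = 10^(-4) and C = 2.27:
    |e_{n+1}| ≈ 2.27 × (10^(-4))² = 2.27 × 10^(-8)

(a) 2 (quadratic); (b) |e_{n+1}| ≈ 2.270e-08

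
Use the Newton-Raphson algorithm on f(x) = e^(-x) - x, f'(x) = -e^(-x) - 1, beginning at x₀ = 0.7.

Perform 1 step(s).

f(x) = e^(-x) - x
f'(x) = -e^(-x) - 1
x₀ = 0.7

Newton-Raphson formula: x_{n+1} = x_n - f(x_n)/f'(x_n)

Iteration 1:
  f(0.700000) = -0.203415
  f'(0.700000) = -1.496585
  x_1 = 0.700000 - (-0.203415)/(-1.496585) = 0.564081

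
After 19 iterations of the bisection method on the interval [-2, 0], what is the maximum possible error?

Bisection error bound: |error| ≤ (b-a)/2^n
|error| ≤ (0 - (-2))/2^19 = 2/2^19
|error| ≤ 0.0000038147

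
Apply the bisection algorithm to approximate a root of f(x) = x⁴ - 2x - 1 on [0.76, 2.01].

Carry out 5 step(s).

f(x) = x⁴ - 2x - 1
Initial interval: [0.76, 2.01]

Iteration 1:
  c_1 = (0.760000 + 2.010000)/2 = 1.385000
  f(c_1) = f(1.385000) = -0.090413
  f(a) × f(c) ≥ 0, new interval: [1.385000, 2.010000]
Iteration 2:
  c_2 = (1.385000 + 2.010000)/2 = 1.697500
  f(c_2) = f(1.697500) = 3.908078
  f(a) × f(c) < 0, new interval: [1.385000, 1.697500]
Iteration 3:
  c_3 = (1.385000 + 1.697500)/2 = 1.541250
  f(c_3) = f(1.541250) = 1.560270
  f(a) × f(c) < 0, new interval: [1.385000, 1.541250]
Iteration 4:
  c_4 = (1.385000 + 1.541250)/2 = 1.463125
  f(c_4) = f(1.463125) = 0.656495
  f(a) × f(c) < 0, new interval: [1.385000, 1.463125]
Iteration 5:
  c_5 = (1.385000 + 1.463125)/2 = 1.424062
  f(c_5) = f(1.424062) = 0.264472
  f(a) × f(c) < 0, new interval: [1.385000, 1.424062]

After 5 iteration(s), the approximation is c_5 = 1.424062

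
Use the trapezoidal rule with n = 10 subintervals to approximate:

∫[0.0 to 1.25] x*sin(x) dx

f(x) = x*sin(x)
a = 0.0, b = 1.25, n = 10
h = (b - a)/n = 0.125000

Trapezoidal rule: (h/2)[f(x₀) + 2f(x₁) + 2f(x₂) + ... + f(xₙ)]

x_0 = 0.0000, f(x_0) = 0.000000, coefficient = 1
x_1 = 0.1250, f(x_1) = 0.015584, coefficient = 2
x_2 = 0.2500, f(x_2) = 0.061851, coefficient = 2
x_3 = 0.3750, f(x_3) = 0.137352, coefficient = 2
x_4 = 0.5000, f(x_4) = 0.239713, coefficient = 2
x_5 = 0.6250, f(x_5) = 0.365686, coefficient = 2
x_6 = 0.7500, f(x_6) = 0.511229, coefficient = 2
x_7 = 0.8750, f(x_7) = 0.671601, coefficient = 2
x_8 = 1.0000, f(x_8) = 0.841471, coefficient = 2
x_9 = 1.1250, f(x_9) = 1.015051, coefficient = 2
x_10 = 1.2500, f(x_10) = 1.186231, coefficient = 1

I ≈ (0.125000/2) × 8.905306 = 0.556582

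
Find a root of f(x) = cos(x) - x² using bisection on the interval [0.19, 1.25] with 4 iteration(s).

f(x) = cos(x) - x²
Initial interval: [0.19, 1.25]

Iteration 1:
  c_1 = (0.190000 + 1.250000)/2 = 0.720000
  f(c_1) = f(0.720000) = 0.233406
  f(a) × f(c) ≥ 0, new interval: [0.720000, 1.250000]
Iteration 2:
  c_2 = (0.720000 + 1.250000)/2 = 0.985000
  f(c_2) = f(0.985000) = -0.417362
  f(a) × f(c) < 0, new interval: [0.720000, 0.985000]
Iteration 3:
  c_3 = (0.720000 + 0.985000)/2 = 0.852500
  f(c_3) = f(0.852500) = -0.068653
  f(a) × f(c) < 0, new interval: [0.720000, 0.852500]
Iteration 4:
  c_4 = (0.720000 + 0.852500)/2 = 0.786250
  f(c_4) = f(0.786250) = 0.088315
  f(a) × f(c) ≥ 0, new interval: [0.786250, 0.852500]

After 4 iteration(s), the approximation is c_4 = 0.786250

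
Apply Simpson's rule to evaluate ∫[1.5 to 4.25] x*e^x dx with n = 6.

f(x) = x*e^x
a = 1.5, b = 4.25, n = 6
h = (b - a)/n = 0.458333

Simpson's rule: (h/3)[f(x₀) + 4f(x₁) + 2f(x₂) + ... + f(xₙ)]

x_0 = 1.5000, f(x_0) = 6.722534, coefficient = 1
x_1 = 1.9583, f(x_1) = 13.879697, coefficient = 4
x_2 = 2.4167, f(x_2) = 27.087053, coefficient = 2
x_3 = 2.8750, f(x_3) = 50.960594, coefficient = 4
x_4 = 3.3333, f(x_4) = 93.438750, coefficient = 2
x_5 = 3.7917, f(x_5) = 168.085427, coefficient = 4
x_6 = 4.2500, f(x_6) = 297.948002, coefficient = 1

I ≈ (0.458333/3) × 1477.425012 = 225.717710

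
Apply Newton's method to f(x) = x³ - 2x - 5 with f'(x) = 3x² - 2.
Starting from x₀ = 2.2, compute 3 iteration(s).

f(x) = x³ - 2x - 5
f'(x) = 3x² - 2
x₀ = 2.2

Newton-Raphson formula: x_{n+1} = x_n - f(x_n)/f'(x_n)

Iteration 1:
  f(2.200000) = 1.248000
  f'(2.200000) = 12.520000
  x_1 = 2.200000 - 1.248000/12.520000 = 2.100319
Iteration 2:
  f(2.100319) = 0.064589
  f'(2.100319) = 11.234026
  x_2 = 2.100319 - 0.064589/11.234026 = 2.094570
Iteration 3:
  f(2.094570) = 0.000208
  f'(2.094570) = 11.161672
  x_3 = 2.094570 - 0.000208/11.161672 = 2.094551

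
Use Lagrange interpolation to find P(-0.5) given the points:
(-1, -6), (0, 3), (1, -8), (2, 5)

Lagrange interpolation formula:
P(x) = Σ yᵢ × Lᵢ(x)
where Lᵢ(x) = Π_{j≠i} (x - xⱼ)/(xᵢ - xⱼ)

L_0(-0.5) = (-0.5 - 0)/(-1 - 0) × (-0.5 - 1)/(-1 - 1) × (-0.5 - 2)/(-1 - 2) = 0.312500
L_1(-0.5) = (-0.5 - (-1))/(0 - (-1)) × (-0.5 - 1)/(0 - 1) × (-0.5 - 2)/(0 - 2) = 0.937500
L_2(-0.5) = (-0.5 - (-1))/(1 - (-1)) × (-0.5 - 0)/(1 - 0) × (-0.5 - 2)/(1 - 2) = -0.312500
L_3(-0.5) = (-0.5 - (-1))/(2 - (-1)) × (-0.5 - 0)/(2 - 0) × (-0.5 - 1)/(2 - 1) = 0.062500

P(-0.5) = (-6)×L_0(-0.5) + 3×L_1(-0.5) + (-8)×L_2(-0.5) + 5×L_3(-0.5)
P(-0.5) = 3.750000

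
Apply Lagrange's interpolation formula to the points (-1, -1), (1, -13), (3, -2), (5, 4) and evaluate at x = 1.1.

Lagrange interpolation formula:
P(x) = Σ yᵢ × Lᵢ(x)
where Lᵢ(x) = Π_{j≠i} (x - xⱼ)/(xᵢ - xⱼ)

L_0(1.1) = (1.1 - 1)/(-1 - 1) × (1.1 - 3)/(-1 - 3) × (1.1 - 5)/(-1 - 5) = -0.015438
L_1(1.1) = (1.1 - (-1))/(1 - (-1)) × (1.1 - 3)/(1 - 3) × (1.1 - 5)/(1 - 5) = 0.972562
L_2(1.1) = (1.1 - (-1))/(3 - (-1)) × (1.1 - 1)/(3 - 1) × (1.1 - 5)/(3 - 5) = 0.051188
L_3(1.1) = (1.1 - (-1))/(5 - (-1)) × (1.1 - 1)/(5 - 1) × (1.1 - 3)/(5 - 3) = -0.008313

P(1.1) = (-1)×L_0(1.1) + (-13)×L_1(1.1) + (-2)×L_2(1.1) + 4×L_3(1.1)
P(1.1) = -12.763500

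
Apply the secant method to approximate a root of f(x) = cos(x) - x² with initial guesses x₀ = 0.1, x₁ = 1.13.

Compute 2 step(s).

f(x) = cos(x) - x²
x₀ = 0.1, x₁ = 1.13

Secant formula: x_{n+1} = x_n - f(x_n)(x_n - x_{n-1})/(f(x_n) - f(x_{n-1}))

Iteration 1:
  f(0.100000) = 0.985004
  f(1.130000) = -0.850240
  x_2 = 1.130000 - (-0.850240)×(1.130000 - 0.100000)/(-0.850240 - 0.985004)
       = 0.652817
Iteration 2:
  f(1.130000) = -0.850240
  f(0.652817) = 0.368206
  x_3 = 0.652817 - 0.368206×(0.652817 - 1.130000)/(0.368206 - (-0.850240))
       = 0.797018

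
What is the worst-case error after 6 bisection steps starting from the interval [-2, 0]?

Bisection error bound: |error| ≤ (b-a)/2^n
|error| ≤ (0 - (-2))/2^6 = 2/2^6
|error| ≤ 0.0312500000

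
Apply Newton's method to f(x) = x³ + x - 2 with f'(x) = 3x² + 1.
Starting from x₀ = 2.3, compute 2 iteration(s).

f(x) = x³ + x - 2
f'(x) = 3x² + 1
x₀ = 2.3

Newton-Raphson formula: x_{n+1} = x_n - f(x_n)/f'(x_n)

Iteration 1:
  f(2.300000) = 12.467000
  f'(2.300000) = 16.870000
  x_1 = 2.300000 - 12.467000/16.870000 = 1.560996
Iteration 2:
  f(1.560996) = 3.364687
  f'(1.560996) = 8.310124
  x_2 = 1.560996 - 3.364687/8.310124 = 1.156106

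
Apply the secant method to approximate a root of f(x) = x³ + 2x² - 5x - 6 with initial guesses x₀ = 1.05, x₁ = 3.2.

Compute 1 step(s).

f(x) = x³ + 2x² - 5x - 6
x₀ = 1.05, x₁ = 3.2

Secant formula: x_{n+1} = x_n - f(x_n)(x_n - x_{n-1})/(f(x_n) - f(x_{n-1}))

Iteration 1:
  f(1.050000) = -7.887375
  f(3.200000) = 31.248000
  x_2 = 3.200000 - 31.248000×(3.200000 - 1.050000)/(31.248000 - (-7.887375))
       = 1.483313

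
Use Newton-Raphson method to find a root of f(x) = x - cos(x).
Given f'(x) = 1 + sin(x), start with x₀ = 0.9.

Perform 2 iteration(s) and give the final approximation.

f(x) = x - cos(x)
f'(x) = 1 + sin(x)
x₀ = 0.9

Newton-Raphson formula: x_{n+1} = x_n - f(x_n)/f'(x_n)

Iteration 1:
  f(0.900000) = 0.278390
  f'(0.900000) = 1.783327
  x_1 = 0.900000 - 0.278390/1.783327 = 0.743893
Iteration 2:
  f(0.743893) = 0.008055
  f'(0.743893) = 1.677158
  x_2 = 0.743893 - 0.008055/1.677158 = 0.739090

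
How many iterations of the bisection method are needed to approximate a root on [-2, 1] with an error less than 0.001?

We need (b-a)/2^n ≤ 0.001
(1 - (-2))/2^n ≤ 0.001
3/2^n ≤ 0.001
2^n ≥ 3000
n ≥ log₂(3000) = 11.55
n ≥ 12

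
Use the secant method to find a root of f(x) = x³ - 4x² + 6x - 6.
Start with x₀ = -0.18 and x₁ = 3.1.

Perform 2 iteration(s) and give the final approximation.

f(x) = x³ - 4x² + 6x - 6
x₀ = -0.18, x₁ = 3.1

Secant formula: x_{n+1} = x_n - f(x_n)(x_n - x_{n-1})/(f(x_n) - f(x_{n-1}))

Iteration 1:
  f(-0.180000) = -7.215432
  f(3.100000) = 3.951000
  x_2 = 3.100000 - 3.951000×(3.100000 - (-0.180000))/(3.951000 - (-7.215432))
       = 1.939443
Iteration 2:
  f(3.100000) = 3.951000
  f(1.939443) = -2.114002
  x_3 = 1.939443 - (-2.114002)×(1.939443 - 3.100000)/(-2.114002 - 3.951000)
       = 2.343964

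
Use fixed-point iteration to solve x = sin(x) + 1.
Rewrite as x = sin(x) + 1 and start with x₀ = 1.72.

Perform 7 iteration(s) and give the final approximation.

Equation: x = sin(x) + 1
Fixed-point form: x = sin(x) + 1
x₀ = 1.72

x_1 = g(1.720000) = 1.988890
x_2 = g(1.988890) = 1.913865
x_3 = g(1.913865) = 1.941727
x_4 = g(1.941727) = 1.931990
x_5 = g(1.931990) = 1.935476
x_6 = g(1.935476) = 1.934238
x_7 = g(1.934238) = 1.934679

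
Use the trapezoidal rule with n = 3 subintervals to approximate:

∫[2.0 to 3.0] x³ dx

f(x) = x³
a = 2.0, b = 3.0, n = 3
h = (b - a)/n = 0.333333

Trapezoidal rule: (h/2)[f(x₀) + 2f(x₁) + 2f(x₂) + ... + f(xₙ)]

x_0 = 2.0000, f(x_0) = 8.000000, coefficient = 1
x_1 = 2.3333, f(x_1) = 12.703704, coefficient = 2
x_2 = 2.6667, f(x_2) = 18.962963, coefficient = 2
x_3 = 3.0000, f(x_3) = 27.000000, coefficient = 1

I ≈ (0.333333/2) × 98.333333 = 16.388889
Exact value: 16.250000
Error: 0.138889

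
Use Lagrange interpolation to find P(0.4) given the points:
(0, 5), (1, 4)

Lagrange interpolation formula:
P(x) = Σ yᵢ × Lᵢ(x)
where Lᵢ(x) = Π_{j≠i} (x - xⱼ)/(xᵢ - xⱼ)

L_0(0.4) = (0.4 - 1)/(0 - 1) = 0.600000
L_1(0.4) = (0.4 - 0)/(1 - 0) = 0.400000

P(0.4) = 5×L_0(0.4) + 4×L_1(0.4)
P(0.4) = 4.600000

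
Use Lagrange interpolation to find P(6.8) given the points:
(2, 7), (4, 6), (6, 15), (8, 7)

Lagrange interpolation formula:
P(x) = Σ yᵢ × Lᵢ(x)
where Lᵢ(x) = Π_{j≠i} (x - xⱼ)/(xᵢ - xⱼ)

L_0(6.8) = (6.8 - 4)/(2 - 4) × (6.8 - 6)/(2 - 6) × (6.8 - 8)/(2 - 8) = 0.056000
L_1(6.8) = (6.8 - 2)/(4 - 2) × (6.8 - 6)/(4 - 6) × (6.8 - 8)/(4 - 8) = -0.288000
L_2(6.8) = (6.8 - 2)/(6 - 2) × (6.8 - 4)/(6 - 4) × (6.8 - 8)/(6 - 8) = 1.008000
L_3(6.8) = (6.8 - 2)/(8 - 2) × (6.8 - 4)/(8 - 4) × (6.8 - 6)/(8 - 6) = 0.224000

P(6.8) = 7×L_0(6.8) + 6×L_1(6.8) + 15×L_2(6.8) + 7×L_3(6.8)
P(6.8) = 15.352000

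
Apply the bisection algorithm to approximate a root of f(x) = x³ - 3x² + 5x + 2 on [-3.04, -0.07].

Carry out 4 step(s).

f(x) = x³ - 3x² + 5x + 2
Initial interval: [-3.04, -0.07]

Iteration 1:
  c_1 = (-3.040000 + (-0.070000))/2 = -1.555000
  f(c_1) = f(-1.555000) = -16.789104
  f(a) × f(c) ≥ 0, new interval: [-1.555000, -0.070000]
Iteration 2:
  c_2 = (-1.555000 + (-0.070000))/2 = -0.812500
  f(c_2) = f(-0.812500) = -4.579346
  f(a) × f(c) ≥ 0, new interval: [-0.812500, -0.070000]
Iteration 3:
  c_3 = (-0.812500 + (-0.070000))/2 = -0.441250
  f(c_3) = f(-0.441250) = -0.876267
  f(a) × f(c) ≥ 0, new interval: [-0.441250, -0.070000]
Iteration 4:
  c_4 = (-0.441250 + (-0.070000))/2 = -0.255625
  f(c_4) = f(-0.255625) = 0.509139
  f(a) × f(c) < 0, new interval: [-0.441250, -0.255625]

After 4 iteration(s), the approximation is c_4 = -0.255625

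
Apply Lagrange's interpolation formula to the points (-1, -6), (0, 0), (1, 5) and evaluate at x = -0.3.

Lagrange interpolation formula:
P(x) = Σ yᵢ × Lᵢ(x)
where Lᵢ(x) = Π_{j≠i} (x - xⱼ)/(xᵢ - xⱼ)

L_0(-0.3) = (-0.3 - 0)/(-1 - 0) × (-0.3 - 1)/(-1 - 1) = 0.195000
L_1(-0.3) = (-0.3 - (-1))/(0 - (-1)) × (-0.3 - 1)/(0 - 1) = 0.910000
L_2(-0.3) = (-0.3 - (-1))/(1 - (-1)) × (-0.3 - 0)/(1 - 0) = -0.105000

P(-0.3) = (-6)×L_0(-0.3) + 0×L_1(-0.3) + 5×L_2(-0.3)
P(-0.3) = -1.695000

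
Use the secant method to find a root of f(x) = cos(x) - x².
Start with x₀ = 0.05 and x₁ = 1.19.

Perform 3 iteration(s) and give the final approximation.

f(x) = cos(x) - x²
x₀ = 0.05, x₁ = 1.19

Secant formula: x_{n+1} = x_n - f(x_n)(x_n - x_{n-1})/(f(x_n) - f(x_{n-1}))

Iteration 1:
  f(0.050000) = 0.996250
  f(1.190000) = -1.044440
  x_2 = 1.190000 - (-1.044440)×(1.190000 - 0.050000)/(-1.044440 - 0.996250)
       = 0.606540
Iteration 2:
  f(1.190000) = -1.044440
  f(0.606540) = 0.453735
  x_3 = 0.606540 - 0.453735×(0.606540 - 1.190000)/(0.453735 - (-1.044440))
       = 0.783246
Iteration 3:
  f(0.606540) = 0.453735
  f(0.783246) = 0.095154
  x_4 = 0.783246 - 0.095154×(0.783246 - 0.606540)/(0.095154 - 0.453735)
       = 0.830136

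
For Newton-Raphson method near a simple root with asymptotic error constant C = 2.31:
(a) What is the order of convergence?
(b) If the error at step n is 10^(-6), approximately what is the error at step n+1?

(a) Newton-Raphson has quadratic (order 2) convergence near simple roots.
    This means |e_{n+1}| ≈ C|e_n|².

(b) With |e_n| = 10^(-6) and C = 2.31:
    |e_{n+1}| ≈ 2.31 × (10^(-6))² = 2.31 × 10^(-12)

(a) 2 (quadratic); (b) |e_{n+1}| ≈ 2.310e-12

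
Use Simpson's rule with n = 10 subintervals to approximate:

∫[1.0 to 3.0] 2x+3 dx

f(x) = 2x+3
a = 1.0, b = 3.0, n = 10
h = (b - a)/n = 0.200000

Simpson's rule: (h/3)[f(x₀) + 4f(x₁) + 2f(x₂) + ... + f(xₙ)]

x_0 = 1.0000, f(x_0) = 5.000000, coefficient = 1
x_1 = 1.2000, f(x_1) = 5.400000, coefficient = 4
x_2 = 1.4000, f(x_2) = 5.800000, coefficient = 2
x_3 = 1.6000, f(x_3) = 6.200000, coefficient = 4
x_4 = 1.8000, f(x_4) = 6.600000, coefficient = 2
x_5 = 2.0000, f(x_5) = 7.000000, coefficient = 4
x_6 = 2.2000, f(x_6) = 7.400000, coefficient = 2
x_7 = 2.4000, f(x_7) = 7.800000, coefficient = 4
x_8 = 2.6000, f(x_8) = 8.200000, coefficient = 2
x_9 = 2.8000, f(x_9) = 8.600000, coefficient = 4
x_10 = 3.0000, f(x_10) = 9.000000, coefficient = 1

I ≈ (0.200000/3) × 210.000000 = 14.000000
Exact value: 14.000000
Error: 0.000000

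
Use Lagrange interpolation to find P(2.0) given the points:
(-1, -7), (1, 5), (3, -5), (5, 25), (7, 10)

Lagrange interpolation formula:
P(x) = Σ yᵢ × Lᵢ(x)
where Lᵢ(x) = Π_{j≠i} (x - xⱼ)/(xᵢ - xⱼ)

L_0(2.0) = (2.0 - 1)/(-1 - 1) × (2.0 - 3)/(-1 - 3) × (2.0 - 5)/(-1 - 5) × (2.0 - 7)/(-1 - 7) = -0.039062
L_1(2.0) = (2.0 - (-1))/(1 - (-1)) × (2.0 - 3)/(1 - 3) × (2.0 - 5)/(1 - 5) × (2.0 - 7)/(1 - 7) = 0.468750
L_2(2.0) = (2.0 - (-1))/(3 - (-1)) × (2.0 - 1)/(3 - 1) × (2.0 - 5)/(3 - 5) × (2.0 - 7)/(3 - 7) = 0.703125
L_3(2.0) = (2.0 - (-1))/(5 - (-1)) × (2.0 - 1)/(5 - 1) × (2.0 - 3)/(5 - 3) × (2.0 - 7)/(5 - 7) = -0.156250
L_4(2.0) = (2.0 - (-1))/(7 - (-1)) × (2.0 - 1)/(7 - 1) × (2.0 - 3)/(7 - 3) × (2.0 - 5)/(7 - 5) = 0.023438

P(2.0) = (-7)×L_0(2.0) + 5×L_1(2.0) + (-5)×L_2(2.0) + 25×L_3(2.0) + 10×L_4(2.0)
P(2.0) = -4.570312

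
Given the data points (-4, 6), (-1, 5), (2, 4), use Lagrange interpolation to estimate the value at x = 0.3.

Lagrange interpolation formula:
P(x) = Σ yᵢ × Lᵢ(x)
where Lᵢ(x) = Π_{j≠i} (x - xⱼ)/(xᵢ - xⱼ)

L_0(0.3) = (0.3 - (-1))/(-4 - (-1)) × (0.3 - 2)/(-4 - 2) = -0.122778
L_1(0.3) = (0.3 - (-4))/(-1 - (-4)) × (0.3 - 2)/(-1 - 2) = 0.812222
L_2(0.3) = (0.3 - (-4))/(2 - (-4)) × (0.3 - (-1))/(2 - (-1)) = 0.310556

P(0.3) = 6×L_0(0.3) + 5×L_1(0.3) + 4×L_2(0.3)
P(0.3) = 4.566667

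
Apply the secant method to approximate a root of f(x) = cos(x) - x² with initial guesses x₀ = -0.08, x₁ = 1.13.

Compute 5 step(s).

f(x) = cos(x) - x²
x₀ = -0.08, x₁ = 1.13

Secant formula: x_{n+1} = x_n - f(x_n)(x_n - x_{n-1})/(f(x_n) - f(x_{n-1}))

Iteration 1:
  f(-0.080000) = 0.990402
  f(1.130000) = -0.850240
  x_2 = 1.130000 - (-0.850240)×(1.130000 - (-0.080000))/(-0.850240 - 0.990402)
       = 0.571070
Iteration 2:
  f(1.130000) = -0.850240
  f(0.571070) = 0.515203
  x_3 = 0.571070 - 0.515203×(0.571070 - 1.130000)/(0.515203 - (-0.850240))
       = 0.781963
Iteration 3:
  f(0.571070) = 0.515203
  f(0.781963) = 0.098066
  x_4 = 0.781963 - 0.098066×(0.781963 - 0.571070)/(0.098066 - 0.515203)
       = 0.831542
Iteration 4:
  f(0.781963) = 0.098066
  f(0.831542) = -0.017726
  x_5 = 0.831542 - (-0.017726)×(0.831542 - 0.781963)/(-0.017726 - 0.098066)
       = 0.823953
Iteration 5:
  f(0.831542) = -0.017726
  f(0.823953) = 0.000428
  x_6 = 0.823953 - 0.000428×(0.823953 - 0.831542)/(0.000428 - (-0.017726))
       = 0.824132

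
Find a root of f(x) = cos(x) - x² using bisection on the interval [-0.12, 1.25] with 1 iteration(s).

f(x) = cos(x) - x²
Initial interval: [-0.12, 1.25]

Iteration 1:
  c_1 = (-0.120000 + 1.250000)/2 = 0.565000
  f(c_1) = f(0.565000) = 0.525364
  f(a) × f(c) ≥ 0, new interval: [0.565000, 1.250000]

After 1 iteration(s), the approximation is c_1 = 0.565000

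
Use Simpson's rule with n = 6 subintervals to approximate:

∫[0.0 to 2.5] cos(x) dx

f(x) = cos(x)
a = 0.0, b = 2.5, n = 6
h = (b - a)/n = 0.416667

Simpson's rule: (h/3)[f(x₀) + 4f(x₁) + 2f(x₂) + ... + f(xₙ)]

x_0 = 0.0000, f(x_0) = 1.000000, coefficient = 1
x_1 = 0.4167, f(x_1) = 0.914443, coefficient = 4
x_2 = 0.8333, f(x_2) = 0.672412, coefficient = 2
x_3 = 1.2500, f(x_3) = 0.315322, coefficient = 4
x_4 = 1.6667, f(x_4) = -0.095724, coefficient = 2
x_5 = 2.0833, f(x_5) = -0.490390, coefficient = 4
x_6 = 2.5000, f(x_6) = -0.801144, coefficient = 1

I ≈ (0.416667/3) × 4.309736 = 0.598574
Exact value: 0.598472
Error: 0.000102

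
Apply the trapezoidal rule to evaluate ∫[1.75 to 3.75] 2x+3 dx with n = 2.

f(x) = 2x+3
a = 1.75, b = 3.75, n = 2
h = (b - a)/n = 1.000000

Trapezoidal rule: (h/2)[f(x₀) + 2f(x₁) + 2f(x₂) + ... + f(xₙ)]

x_0 = 1.7500, f(x_0) = 6.500000, coefficient = 1
x_1 = 2.7500, f(x_1) = 8.500000, coefficient = 2
x_2 = 3.7500, f(x_2) = 10.500000, coefficient = 1

I ≈ (1.000000/2) × 34.000000 = 17.000000
Exact value: 17.000000
Error: 0.000000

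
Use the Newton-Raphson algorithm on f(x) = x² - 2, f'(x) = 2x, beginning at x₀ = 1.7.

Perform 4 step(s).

f(x) = x² - 2
f'(x) = 2x
x₀ = 1.7

Newton-Raphson formula: x_{n+1} = x_n - f(x_n)/f'(x_n)

Iteration 1:
  f(1.700000) = 0.890000
  f'(1.700000) = 3.400000
  x_1 = 1.700000 - 0.890000/3.400000 = 1.438235
Iteration 2:
  f(1.438235) = 0.068521
  f'(1.438235) = 2.876471
  x_2 = 1.438235 - 0.068521/2.876471 = 1.414414
Iteration 3:
  f(1.414414) = 0.000567
  f'(1.414414) = 2.828828
  x_3 = 1.414414 - 0.000567/2.828828 = 1.414214
Iteration 4:
  f(1.414214) = 0.000000
  f'(1.414214) = 2.828427
  x_4 = 1.414214 - 0.000000/2.828427 = 1.414214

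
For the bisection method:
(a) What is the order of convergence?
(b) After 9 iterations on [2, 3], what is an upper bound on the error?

(a) Bisection has linear (order 1) convergence; the error is halved each step.

(b) Error bound = (b-a)/2^n = (3 - 2)/2^{9}
    = 1/2^{9}

(a) 1 (linear); (b) error ≤ 1.95e-03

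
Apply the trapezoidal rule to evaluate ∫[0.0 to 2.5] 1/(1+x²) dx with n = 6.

f(x) = 1/(1+x²)
a = 0.0, b = 2.5, n = 6
h = (b - a)/n = 0.416667

Trapezoidal rule: (h/2)[f(x₀) + 2f(x₁) + 2f(x₂) + ... + f(xₙ)]

x_0 = 0.0000, f(x_0) = 1.000000, coefficient = 1
x_1 = 0.4167, f(x_1) = 0.852071, coefficient = 2
x_2 = 0.8333, f(x_2) = 0.590164, coefficient = 2
x_3 = 1.2500, f(x_3) = 0.390244, coefficient = 2
x_4 = 1.6667, f(x_4) = 0.264706, coefficient = 2
x_5 = 2.0833, f(x_5) = 0.187256, coefficient = 2
x_6 = 2.5000, f(x_6) = 0.137931, coefficient = 1

I ≈ (0.416667/2) × 5.706813 = 1.188919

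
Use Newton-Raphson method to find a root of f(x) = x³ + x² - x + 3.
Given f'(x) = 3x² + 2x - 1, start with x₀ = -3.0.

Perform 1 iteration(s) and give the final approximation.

f(x) = x³ + x² - x + 3
f'(x) = 3x² + 2x - 1
x₀ = -3.0

Newton-Raphson formula: x_{n+1} = x_n - f(x_n)/f'(x_n)

Iteration 1:
  f(-3.000000) = -12.000000
  f'(-3.000000) = 20.000000
  x_1 = -3.000000 - (-12.000000)/20.000000 = -2.400000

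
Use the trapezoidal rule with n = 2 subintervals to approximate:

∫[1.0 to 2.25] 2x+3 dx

f(x) = 2x+3
a = 1.0, b = 2.25, n = 2
h = (b - a)/n = 0.625000

Trapezoidal rule: (h/2)[f(x₀) + 2f(x₁) + 2f(x₂) + ... + f(xₙ)]

x_0 = 1.0000, f(x_0) = 5.000000, coefficient = 1
x_1 = 1.6250, f(x_1) = 6.250000, coefficient = 2
x_2 = 2.2500, f(x_2) = 7.500000, coefficient = 1

I ≈ (0.625000/2) × 25.000000 = 7.812500
Exact value: 7.812500
Error: 0.000000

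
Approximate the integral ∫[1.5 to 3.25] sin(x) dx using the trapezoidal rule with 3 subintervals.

f(x) = sin(x)
a = 1.5, b = 3.25, n = 3
h = (b - a)/n = 0.583333

Trapezoidal rule: (h/2)[f(x₀) + 2f(x₁) + 2f(x₂) + ... + f(xₙ)]

x_0 = 1.5000, f(x_0) = 0.997495, coefficient = 1
x_1 = 2.0833, f(x_1) = 0.871503, coefficient = 2
x_2 = 2.6667, f(x_2) = 0.457273, coefficient = 2
x_3 = 3.2500, f(x_3) = -0.108195, coefficient = 1

I ≈ (0.583333/2) × 3.546851 = 1.034498
Exact value: 1.064867
Error: 0.030369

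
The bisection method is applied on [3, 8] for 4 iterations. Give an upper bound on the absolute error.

Bisection error bound: |error| ≤ (b-a)/2^n
|error| ≤ (8 - 3)/2^4 = 5/2^4
|error| ≤ 0.3125000000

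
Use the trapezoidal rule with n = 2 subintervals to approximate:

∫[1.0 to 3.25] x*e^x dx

f(x) = x*e^x
a = 1.0, b = 3.25, n = 2
h = (b - a)/n = 1.125000

Trapezoidal rule: (h/2)[f(x₀) + 2f(x₁) + 2f(x₂) + ... + f(xₙ)]

x_0 = 1.0000, f(x_0) = 2.718282, coefficient = 1
x_1 = 2.1250, f(x_1) = 17.792407, coefficient = 2
x_2 = 3.2500, f(x_2) = 83.818605, coefficient = 1

I ≈ (1.125000/2) × 122.121701 = 68.693457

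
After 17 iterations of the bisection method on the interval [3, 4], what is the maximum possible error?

Bisection error bound: |error| ≤ (b-a)/2^n
|error| ≤ (4 - 3)/2^17 = 1/2^17
|error| ≤ 0.0000076294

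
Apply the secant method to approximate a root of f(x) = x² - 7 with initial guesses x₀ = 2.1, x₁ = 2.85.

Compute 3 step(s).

f(x) = x² - 7
x₀ = 2.1, x₁ = 2.85

Secant formula: x_{n+1} = x_n - f(x_n)(x_n - x_{n-1})/(f(x_n) - f(x_{n-1}))

Iteration 1:
  f(2.100000) = -2.590000
  f(2.850000) = 1.122500
  x_2 = 2.850000 - 1.122500×(2.850000 - 2.100000)/(1.122500 - (-2.590000))
       = 2.623232
Iteration 2:
  f(2.850000) = 1.122500
  f(2.623232) = -0.118652
  x_3 = 2.623232 - (-0.118652)×(2.623232 - 2.850000)/(-0.118652 - 1.122500)
       = 2.644911
Iteration 3:
  f(2.623232) = -0.118652
  f(2.644911) = -0.004446
  x_4 = 2.644911 - (-0.004446)×(2.644911 - 2.623232)/(-0.004446 - (-0.118652))
       = 2.645755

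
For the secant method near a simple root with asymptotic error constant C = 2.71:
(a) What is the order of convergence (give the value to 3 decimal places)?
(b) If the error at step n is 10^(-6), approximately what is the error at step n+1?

(a) Secant method has superlinear convergence with order φ = (1+√5)/2 ≈ 1.618.
    This means |e_{n+1}| ≈ C|e_n|^1.618.

(b) With |e_n| = 10^(-6) and C = 2.71:
    |e_{n+1}| ≈ 2.71 × (10^(-6))^1.618 = 2.71 × 10^(-9.71)

(a) ≈ 1.618 (golden ratio); (b) |e_{n+1}| ≈ 5.306e-10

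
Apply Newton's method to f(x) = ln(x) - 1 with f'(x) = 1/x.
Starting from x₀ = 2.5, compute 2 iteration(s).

f(x) = ln(x) - 1
f'(x) = 1/x
x₀ = 2.5

Newton-Raphson formula: x_{n+1} = x_n - f(x_n)/f'(x_n)

Iteration 1:
  f(2.500000) = -0.083709
  f'(2.500000) = 0.400000
  x_1 = 2.500000 - (-0.083709)/0.400000 = 2.709273
Iteration 2:
  f(2.709273) = -0.003320
  f'(2.709273) = 0.369103
  x_2 = 2.709273 - (-0.003320)/0.369103 = 2.718267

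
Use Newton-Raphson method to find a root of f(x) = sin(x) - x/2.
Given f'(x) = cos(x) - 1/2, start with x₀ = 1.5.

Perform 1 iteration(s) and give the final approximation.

f(x) = sin(x) - x/2
f'(x) = cos(x) - 1/2
x₀ = 1.5

Newton-Raphson formula: x_{n+1} = x_n - f(x_n)/f'(x_n)

Iteration 1:
  f(1.500000) = 0.247495
  f'(1.500000) = -0.429263
  x_1 = 1.500000 - 0.247495/(-0.429263) = 2.076558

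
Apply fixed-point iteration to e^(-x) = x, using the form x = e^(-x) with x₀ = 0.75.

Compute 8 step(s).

Equation: e^(-x) = x
Fixed-point form: x = e^(-x)
x₀ = 0.75

x_1 = g(0.750000) = 0.472367
x_2 = g(0.472367) = 0.623525
x_3 = g(0.623525) = 0.536052
x_4 = g(0.536052) = 0.585054
x_5 = g(0.585054) = 0.557076
x_6 = g(0.557076) = 0.572882
x_7 = g(0.572882) = 0.563898
x_8 = g(0.563898) = 0.568987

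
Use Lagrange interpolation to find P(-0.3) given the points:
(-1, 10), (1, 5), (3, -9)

Lagrange interpolation formula:
P(x) = Σ yᵢ × Lᵢ(x)
where Lᵢ(x) = Π_{j≠i} (x - xⱼ)/(xᵢ - xⱼ)

L_0(-0.3) = (-0.3 - 1)/(-1 - 1) × (-0.3 - 3)/(-1 - 3) = 0.536250
L_1(-0.3) = (-0.3 - (-1))/(1 - (-1)) × (-0.3 - 3)/(1 - 3) = 0.577500
L_2(-0.3) = (-0.3 - (-1))/(3 - (-1)) × (-0.3 - 1)/(3 - 1) = -0.113750

P(-0.3) = 10×L_0(-0.3) + 5×L_1(-0.3) + (-9)×L_2(-0.3)
P(-0.3) = 9.273750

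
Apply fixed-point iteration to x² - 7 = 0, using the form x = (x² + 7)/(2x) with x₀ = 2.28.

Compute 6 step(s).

Equation: x² - 7 = 0
Fixed-point form: x = (x² + 7)/(2x)
x₀ = 2.28

x_1 = g(2.280000) = 2.675088
x_2 = g(2.675088) = 2.645912
x_3 = g(2.645912) = 2.645751
x_4 = g(2.645751) = 2.645751
x_5 = g(2.645751) = 2.645751
x_6 = g(2.645751) = 2.645751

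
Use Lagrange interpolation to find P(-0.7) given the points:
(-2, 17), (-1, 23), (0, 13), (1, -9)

Lagrange interpolation formula:
P(x) = Σ yᵢ × Lᵢ(x)
where Lᵢ(x) = Π_{j≠i} (x - xⱼ)/(xᵢ - xⱼ)

L_0(-0.7) = (-0.7 - (-1))/(-2 - (-1)) × (-0.7 - 0)/(-2 - 0) × (-0.7 - 1)/(-2 - 1) = -0.059500
L_1(-0.7) = (-0.7 - (-2))/(-1 - (-2)) × (-0.7 - 0)/(-1 - 0) × (-0.7 - 1)/(-1 - 1) = 0.773500
L_2(-0.7) = (-0.7 - (-2))/(0 - (-2)) × (-0.7 - (-1))/(0 - (-1)) × (-0.7 - 1)/(0 - 1) = 0.331500
L_3(-0.7) = (-0.7 - (-2))/(1 - (-2)) × (-0.7 - (-1))/(1 - (-1)) × (-0.7 - 0)/(1 - 0) = -0.045500

P(-0.7) = 17×L_0(-0.7) + 23×L_1(-0.7) + 13×L_2(-0.7) + (-9)×L_3(-0.7)
P(-0.7) = 21.498000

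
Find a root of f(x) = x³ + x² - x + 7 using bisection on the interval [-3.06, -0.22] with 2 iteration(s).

f(x) = x³ + x² - x + 7
Initial interval: [-3.06, -0.22]

Iteration 1:
  c_1 = (-3.060000 + (-0.220000))/2 = -1.640000
  f(c_1) = f(-1.640000) = 6.918656
  f(a) × f(c) < 0, new interval: [-3.060000, -1.640000]
Iteration 2:
  c_2 = (-3.060000 + (-1.640000))/2 = -2.350000
  f(c_2) = f(-2.350000) = 1.894625
  f(a) × f(c) < 0, new interval: [-3.060000, -2.350000]

After 2 iteration(s), the approximation is c_2 = -2.350000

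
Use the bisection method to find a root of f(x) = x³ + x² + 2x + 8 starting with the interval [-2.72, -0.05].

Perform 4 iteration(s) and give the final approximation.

f(x) = x³ + x² + 2x + 8
Initial interval: [-2.72, -0.05]

Iteration 1:
  c_1 = (-2.720000 + (-0.050000))/2 = -1.385000
  f(c_1) = f(-1.385000) = 4.491483
  f(a) × f(c) < 0, new interval: [-2.720000, -1.385000]
Iteration 2:
  c_2 = (-2.720000 + (-1.385000))/2 = -2.052500
  f(c_2) = f(-2.052500) = -0.538926
  f(a) × f(c) ≥ 0, new interval: [-2.052500, -1.385000]
Iteration 3:
  c_3 = (-2.052500 + (-1.385000))/2 = -1.718750
  f(c_3) = f(-1.718750) = 2.439240
  f(a) × f(c) < 0, new interval: [-2.052500, -1.718750]
Iteration 4:
  c_4 = (-2.052500 + (-1.718750))/2 = -1.885625
  f(c_4) = f(-1.885625) = 1.079838
  f(a) × f(c) < 0, new interval: [-2.052500, -1.885625]

After 4 iteration(s), the approximation is c_4 = -1.885625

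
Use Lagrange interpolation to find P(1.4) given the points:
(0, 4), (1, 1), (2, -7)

Lagrange interpolation formula:
P(x) = Σ yᵢ × Lᵢ(x)
where Lᵢ(x) = Π_{j≠i} (x - xⱼ)/(xᵢ - xⱼ)

L_0(1.4) = (1.4 - 1)/(0 - 1) × (1.4 - 2)/(0 - 2) = -0.120000
L_1(1.4) = (1.4 - 0)/(1 - 0) × (1.4 - 2)/(1 - 2) = 0.840000
L_2(1.4) = (1.4 - 0)/(2 - 0) × (1.4 - 1)/(2 - 1) = 0.280000

P(1.4) = 4×L_0(1.4) + 1×L_1(1.4) + (-7)×L_2(1.4)
P(1.4) = -1.600000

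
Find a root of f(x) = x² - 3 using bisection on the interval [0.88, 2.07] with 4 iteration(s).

f(x) = x² - 3
Initial interval: [0.88, 2.07]

Iteration 1:
  c_1 = (0.880000 + 2.070000)/2 = 1.475000
  f(c_1) = f(1.475000) = -0.824375
  f(a) × f(c) ≥ 0, new interval: [1.475000, 2.070000]
Iteration 2:
  c_2 = (1.475000 + 2.070000)/2 = 1.772500
  f(c_2) = f(1.772500) = 0.141756
  f(a) × f(c) < 0, new interval: [1.475000, 1.772500]
Iteration 3:
  c_3 = (1.475000 + 1.772500)/2 = 1.623750
  f(c_3) = f(1.623750) = -0.363436
  f(a) × f(c) ≥ 0, new interval: [1.623750, 1.772500]
Iteration 4:
  c_4 = (1.623750 + 1.772500)/2 = 1.698125
  f(c_4) = f(1.698125) = -0.116371
  f(a) × f(c) ≥ 0, new interval: [1.698125, 1.772500]

After 4 iteration(s), the approximation is c_4 = 1.698125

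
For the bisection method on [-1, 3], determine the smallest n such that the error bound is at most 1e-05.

We need (b-a)/2^n ≤ 1e-05
(3 - (-1))/2^n ≤ 1e-05
4/2^n ≤ 1e-05
2^n ≥ 400000
n ≥ log₂(400000) = 18.61
n ≥ 19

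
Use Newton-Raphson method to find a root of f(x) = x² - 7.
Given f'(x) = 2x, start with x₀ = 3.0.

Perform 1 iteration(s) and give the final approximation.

f(x) = x² - 7
f'(x) = 2x
x₀ = 3.0

Newton-Raphson formula: x_{n+1} = x_n - f(x_n)/f'(x_n)

Iteration 1:
  f(3.000000) = 2.000000
  f'(3.000000) = 6.000000
  x_1 = 3.000000 - 2.000000/6.000000 = 2.666667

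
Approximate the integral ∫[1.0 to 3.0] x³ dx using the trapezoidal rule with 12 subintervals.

f(x) = x³
a = 1.0, b = 3.0, n = 12
h = (b - a)/n = 0.166667

Trapezoidal rule: (h/2)[f(x₀) + 2f(x₁) + 2f(x₂) + ... + f(xₙ)]

x_0 = 1.0000, f(x_0) = 1.000000, coefficient = 1
x_1 = 1.1667, f(x_1) = 1.587963, coefficient = 2
x_2 = 1.3333, f(x_2) = 2.370370, coefficient = 2
x_3 = 1.5000, f(x_3) = 3.375000, coefficient = 2
x_4 = 1.6667, f(x_4) = 4.629630, coefficient = 2
x_5 = 1.8333, f(x_5) = 6.162037, coefficient = 2
x_6 = 2.0000, f(x_6) = 8.000000, coefficient = 2
x_7 = 2.1667, f(x_7) = 10.171296, coefficient = 2
x_8 = 2.3333, f(x_8) = 12.703704, coefficient = 2
x_9 = 2.5000, f(x_9) = 15.625000, coefficient = 2
x_10 = 2.6667, f(x_10) = 18.962963, coefficient = 2
x_11 = 2.8333, f(x_11) = 22.745370, coefficient = 2
x_12 = 3.0000, f(x_12) = 27.000000, coefficient = 1

I ≈ (0.166667/2) × 240.666667 = 20.055556
Exact value: 20.000000
Error: 0.055556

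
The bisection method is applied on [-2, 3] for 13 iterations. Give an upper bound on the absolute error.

Bisection error bound: |error| ≤ (b-a)/2^n
|error| ≤ (3 - (-2))/2^13 = 5/2^13
|error| ≤ 0.0006103516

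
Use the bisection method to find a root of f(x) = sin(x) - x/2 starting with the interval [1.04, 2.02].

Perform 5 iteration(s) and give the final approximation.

f(x) = sin(x) - x/2
Initial interval: [1.04, 2.02]

Iteration 1:
  c_1 = (1.040000 + 2.020000)/2 = 1.530000
  f(c_1) = f(1.530000) = 0.234168
  f(a) × f(c) ≥ 0, new interval: [1.530000, 2.020000]
Iteration 2:
  c_2 = (1.530000 + 2.020000)/2 = 1.775000
  f(c_2) = f(1.775000) = 0.091723
  f(a) × f(c) ≥ 0, new interval: [1.775000, 2.020000]
Iteration 3:
  c_3 = (1.775000 + 2.020000)/2 = 1.897500
  f(c_3) = f(1.897500) = -0.001645
  f(a) × f(c) < 0, new interval: [1.775000, 1.897500]
Iteration 4:
  c_4 = (1.775000 + 1.897500)/2 = 1.836250
  f(c_4) = f(1.836250) = 0.046849
  f(a) × f(c) ≥ 0, new interval: [1.836250, 1.897500]
Iteration 5:
  c_5 = (1.836250 + 1.897500)/2 = 1.866875
  f(c_5) = f(1.866875) = 0.023050
  f(a) × f(c) ≥ 0, new interval: [1.866875, 1.897500]

After 5 iteration(s), the approximation is c_5 = 1.866875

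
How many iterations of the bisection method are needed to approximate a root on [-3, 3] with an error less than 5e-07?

We need (b-a)/2^n ≤ 5e-07
(3 - (-3))/2^n ≤ 5e-07
6/2^n ≤ 5e-07
2^n ≥ 12000000
n ≥ log₂(12000000) = 23.52
n ≥ 24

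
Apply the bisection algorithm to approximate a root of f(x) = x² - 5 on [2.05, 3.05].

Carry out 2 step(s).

f(x) = x² - 5
Initial interval: [2.05, 3.05]

Iteration 1:
  c_1 = (2.050000 + 3.050000)/2 = 2.550000
  f(c_1) = f(2.550000) = 1.502500
  f(a) × f(c) < 0, new interval: [2.050000, 2.550000]
Iteration 2:
  c_2 = (2.050000 + 2.550000)/2 = 2.300000
  f(c_2) = f(2.300000) = 0.290000
  f(a) × f(c) < 0, new interval: [2.050000, 2.300000]

After 2 iteration(s), the approximation is c_2 = 2.300000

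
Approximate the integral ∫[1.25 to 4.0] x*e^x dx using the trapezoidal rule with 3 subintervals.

f(x) = x*e^x
a = 1.25, b = 4.0, n = 3
h = (b - a)/n = 0.916667

Trapezoidal rule: (h/2)[f(x₀) + 2f(x₁) + 2f(x₂) + ... + f(xₙ)]

x_0 = 1.2500, f(x_0) = 4.362929, coefficient = 1
x_1 = 2.1667, f(x_1) = 18.913133, coefficient = 2
x_2 = 3.0833, f(x_2) = 67.312409, coefficient = 2
x_3 = 4.0000, f(x_3) = 218.392600, coefficient = 1

I ≈ (0.916667/2) × 395.206612 = 181.136364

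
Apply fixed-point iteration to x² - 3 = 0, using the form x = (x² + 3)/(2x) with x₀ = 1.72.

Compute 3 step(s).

Equation: x² - 3 = 0
Fixed-point form: x = (x² + 3)/(2x)
x₀ = 1.72

x_1 = g(1.720000) = 1.732093
x_2 = g(1.732093) = 1.732051
x_3 = g(1.732051) = 1.732051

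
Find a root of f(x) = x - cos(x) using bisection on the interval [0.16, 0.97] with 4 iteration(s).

f(x) = x - cos(x)
Initial interval: [0.16, 0.97]

Iteration 1:
  c_1 = (0.160000 + 0.970000)/2 = 0.565000
  f(c_1) = f(0.565000) = -0.279589
  f(a) × f(c) ≥ 0, new interval: [0.565000, 0.970000]
Iteration 2:
  c_2 = (0.565000 + 0.970000)/2 = 0.767500
  f(c_2) = f(0.767500) = 0.047851
  f(a) × f(c) < 0, new interval: [0.565000, 0.767500]
Iteration 3:
  c_3 = (0.565000 + 0.767500)/2 = 0.666250
  f(c_3) = f(0.666250) = -0.119895
  f(a) × f(c) ≥ 0, new interval: [0.666250, 0.767500]
Iteration 4:
  c_4 = (0.666250 + 0.767500)/2 = 0.716875
  f(c_4) = f(0.716875) = -0.036988
  f(a) × f(c) ≥ 0, new interval: [0.716875, 0.767500]

After 4 iteration(s), the approximation is c_4 = 0.716875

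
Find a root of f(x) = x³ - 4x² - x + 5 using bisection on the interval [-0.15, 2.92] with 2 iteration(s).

f(x) = x³ - 4x² - x + 5
Initial interval: [-0.15, 2.92]

Iteration 1:
  c_1 = (-0.150000 + 2.920000)/2 = 1.385000
  f(c_1) = f(1.385000) = -1.401158
  f(a) × f(c) < 0, new interval: [-0.150000, 1.385000]
Iteration 2:
  c_2 = (-0.150000 + 1.385000)/2 = 0.617500
  f(c_2) = f(0.617500) = 3.092732
  f(a) × f(c) ≥ 0, new interval: [0.617500, 1.385000]

After 2 iteration(s), the approximation is c_2 = 0.617500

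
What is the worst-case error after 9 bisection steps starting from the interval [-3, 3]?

Bisection error bound: |error| ≤ (b-a)/2^n
|error| ≤ (3 - (-3))/2^9 = 6/2^9
|error| ≤ 0.0117187500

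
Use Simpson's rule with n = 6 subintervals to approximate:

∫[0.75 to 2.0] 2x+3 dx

f(x) = 2x+3
a = 0.75, b = 2.0, n = 6
h = (b - a)/n = 0.208333

Simpson's rule: (h/3)[f(x₀) + 4f(x₁) + 2f(x₂) + ... + f(xₙ)]

x_0 = 0.7500, f(x_0) = 4.500000, coefficient = 1
x_1 = 0.9583, f(x_1) = 4.916667, coefficient = 4
x_2 = 1.1667, f(x_2) = 5.333333, coefficient = 2
x_3 = 1.3750, f(x_3) = 5.750000, coefficient = 4
x_4 = 1.5833, f(x_4) = 6.166667, coefficient = 2
x_5 = 1.7917, f(x_5) = 6.583333, coefficient = 4
x_6 = 2.0000, f(x_6) = 7.000000, coefficient = 1

I ≈ (0.208333/3) × 103.500000 = 7.187500
Exact value: 7.187500
Error: 0.000000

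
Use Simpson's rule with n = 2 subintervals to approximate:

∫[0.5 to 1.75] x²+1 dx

f(x) = x²+1
a = 0.5, b = 1.75, n = 2
h = (b - a)/n = 0.625000

Simpson's rule: (h/3)[f(x₀) + 4f(x₁) + 2f(x₂) + ... + f(xₙ)]

x_0 = 0.5000, f(x_0) = 1.250000, coefficient = 1
x_1 = 1.1250, f(x_1) = 2.265625, coefficient = 4
x_2 = 1.7500, f(x_2) = 4.062500, coefficient = 1

I ≈ (0.625000/3) × 14.375000 = 2.994792
Exact value: 2.994792
Error: 0.000000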